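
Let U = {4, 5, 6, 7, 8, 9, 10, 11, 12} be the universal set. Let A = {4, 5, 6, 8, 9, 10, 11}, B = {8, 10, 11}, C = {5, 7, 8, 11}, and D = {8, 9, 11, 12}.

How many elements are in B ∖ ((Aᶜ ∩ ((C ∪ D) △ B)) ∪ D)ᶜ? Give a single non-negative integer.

Aᶜ = {7, 12}
C ∪ D = {5, 7, 8, 9, 11, 12}
(C ∪ D) △ B = {5, 7, 9, 10, 12}
Aᶜ ∩ ((C ∪ D) △ B) = {7, 12}
(Aᶜ ∩ ((C ∪ D) △ B)) ∪ D = {7, 8, 9, 11, 12}
((Aᶜ ∩ ((C ∪ D) △ B)) ∪ D)ᶜ = {4, 5, 6, 10}
B ∖ ((Aᶜ ∩ ((C ∪ D) △ B)) ∪ D)ᶜ = {8, 11}
|B ∖ ((Aᶜ ∩ ((C ∪ D) △ B)) ∪ D)ᶜ| = 2

2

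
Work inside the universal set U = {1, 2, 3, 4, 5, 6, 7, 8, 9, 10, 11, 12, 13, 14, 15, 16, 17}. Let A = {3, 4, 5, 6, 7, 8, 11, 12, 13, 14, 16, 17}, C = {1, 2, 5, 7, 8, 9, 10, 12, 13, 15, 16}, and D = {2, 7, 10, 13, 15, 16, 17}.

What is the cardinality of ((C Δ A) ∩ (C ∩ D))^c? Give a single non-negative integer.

14

C Δ A = {1, 2, 3, 4, 6, 9, 10, 11, 14, 15, 17}
C ∩ D = {2, 7, 10, 13, 15, 16}
(C Δ A) ∩ (C ∩ D) = {2, 10, 15}
((C Δ A) ∩ (C ∩ D))^c = {1, 3, 4, 5, 6, 7, 8, 9, 11, 12, 13, 14, 16, 17}
|((C Δ A) ∩ (C ∩ D))^c| = 14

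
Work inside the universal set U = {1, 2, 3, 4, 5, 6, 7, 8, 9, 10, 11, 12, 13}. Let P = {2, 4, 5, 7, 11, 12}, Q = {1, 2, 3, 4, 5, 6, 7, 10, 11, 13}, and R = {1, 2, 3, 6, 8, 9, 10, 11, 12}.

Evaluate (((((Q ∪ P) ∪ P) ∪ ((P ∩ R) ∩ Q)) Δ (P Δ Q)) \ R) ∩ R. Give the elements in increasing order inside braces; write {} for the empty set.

Q ∪ P = {1, 2, 3, 4, 5, 6, 7, 10, 11, 12, 13}
(Q ∪ P) ∪ P = {1, 2, 3, 4, 5, 6, 7, 10, 11, 12, 13}
P ∩ R = {2, 11, 12}
(P ∩ R) ∩ Q = {2, 11}
((Q ∪ P) ∪ P) ∪ ((P ∩ R) ∩ Q) = {1, 2, 3, 4, 5, 6, 7, 10, 11, 12, 13}
P Δ Q = {1, 3, 6, 10, 12, 13}
(((Q ∪ P) ∪ P) ∪ ((P ∩ R) ∩ Q)) Δ (P Δ Q) = {2, 4, 5, 7, 11}
((((Q ∪ P) ∪ P) ∪ ((P ∩ R) ∩ Q)) Δ (P Δ Q)) \ R = {4, 5, 7}
(((((Q ∪ P) ∪ P) ∪ ((P ∩ R) ∩ Q)) Δ (P Δ Q)) \ R) ∩ R = {}

{}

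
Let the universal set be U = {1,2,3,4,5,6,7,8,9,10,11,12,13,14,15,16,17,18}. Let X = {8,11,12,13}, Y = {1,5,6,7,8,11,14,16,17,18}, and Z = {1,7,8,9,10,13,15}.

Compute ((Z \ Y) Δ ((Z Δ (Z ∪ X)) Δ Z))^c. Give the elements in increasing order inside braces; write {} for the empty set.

{2,3,4,5,6,9,10,13,14,15,16,17,18}

Z \ Y = {9,10,13,15}
Z ∪ X = {1,7,8,9,10,11,12,13,15}
Z Δ (Z ∪ X) = {11,12}
(Z Δ (Z ∪ X)) Δ Z = {1,7,8,9,10,11,12,13,15}
(Z \ Y) Δ ((Z Δ (Z ∪ X)) Δ Z) = {1,7,8,11,12}
((Z \ Y) Δ ((Z Δ (Z ∪ X)) Δ Z))^c = {2,3,4,5,6,9,10,13,14,15,16,17,18}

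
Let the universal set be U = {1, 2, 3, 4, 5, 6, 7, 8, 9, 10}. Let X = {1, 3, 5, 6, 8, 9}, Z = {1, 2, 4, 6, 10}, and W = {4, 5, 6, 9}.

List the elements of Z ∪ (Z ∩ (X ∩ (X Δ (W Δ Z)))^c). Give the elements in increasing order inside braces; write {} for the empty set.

W Δ Z = {1, 2, 5, 9, 10}
X Δ (W Δ Z) = {2, 3, 6, 8, 10}
X ∩ (X Δ (W Δ Z)) = {3, 6, 8}
(X ∩ (X Δ (W Δ Z)))^c = {1, 2, 4, 5, 7, 9, 10}
Z ∩ (X ∩ (X Δ (W Δ Z)))^c = {1, 2, 4, 10}
Z ∪ (Z ∩ (X ∩ (X Δ (W Δ Z)))^c) = {1, 2, 4, 6, 10}

{1, 2, 4, 6, 10}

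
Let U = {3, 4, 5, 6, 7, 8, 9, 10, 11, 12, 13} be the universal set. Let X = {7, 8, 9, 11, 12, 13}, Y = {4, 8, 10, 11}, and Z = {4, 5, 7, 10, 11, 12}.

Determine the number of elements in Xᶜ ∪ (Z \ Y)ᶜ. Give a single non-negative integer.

Xᶜ = {3, 4, 5, 6, 10}
Z \ Y = {5, 7, 12}
(Z \ Y)ᶜ = {3, 4, 6, 8, 9, 10, 11, 13}
Xᶜ ∪ (Z \ Y)ᶜ = {3, 4, 5, 6, 8, 9, 10, 11, 13}
|Xᶜ ∪ (Z \ Y)ᶜ| = 9

9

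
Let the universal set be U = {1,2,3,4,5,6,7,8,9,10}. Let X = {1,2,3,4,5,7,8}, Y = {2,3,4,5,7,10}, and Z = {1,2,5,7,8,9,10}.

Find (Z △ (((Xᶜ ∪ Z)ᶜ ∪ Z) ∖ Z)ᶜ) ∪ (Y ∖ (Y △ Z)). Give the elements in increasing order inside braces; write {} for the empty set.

Xᶜ = {6,9,10}
Xᶜ ∪ Z = {1,2,5,6,7,8,9,10}
(Xᶜ ∪ Z)ᶜ = {3,4}
(Xᶜ ∪ Z)ᶜ ∪ Z = {1,2,3,4,5,7,8,9,10}
((Xᶜ ∪ Z)ᶜ ∪ Z) ∖ Z = {3,4}
(((Xᶜ ∪ Z)ᶜ ∪ Z) ∖ Z)ᶜ = {1,2,5,6,7,8,9,10}
Z △ (((Xᶜ ∪ Z)ᶜ ∪ Z) ∖ Z)ᶜ = {6}
Y △ Z = {1,3,4,8,9}
Y ∖ (Y △ Z) = {2,5,7,10}
(Z △ (((Xᶜ ∪ Z)ᶜ ∪ Z) ∖ Z)ᶜ) ∪ (Y ∖ (Y △ Z)) = {2,5,6,7,10}

{2,5,6,7,10}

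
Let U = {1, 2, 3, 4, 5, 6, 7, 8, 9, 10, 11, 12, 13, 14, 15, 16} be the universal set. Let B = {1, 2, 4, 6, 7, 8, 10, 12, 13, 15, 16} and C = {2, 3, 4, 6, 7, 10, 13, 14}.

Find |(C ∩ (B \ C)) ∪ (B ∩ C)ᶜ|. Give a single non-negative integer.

B \ C = {1, 8, 12, 15, 16}
C ∩ (B \ C) = {}
B ∩ C = {2, 4, 6, 7, 10, 13}
(B ∩ C)ᶜ = {1, 3, 5, 8, 9, 11, 12, 14, 15, 16}
(C ∩ (B \ C)) ∪ (B ∩ C)ᶜ = {1, 3, 5, 8, 9, 11, 12, 14, 15, 16}
|(C ∩ (B \ C)) ∪ (B ∩ C)ᶜ| = 10

10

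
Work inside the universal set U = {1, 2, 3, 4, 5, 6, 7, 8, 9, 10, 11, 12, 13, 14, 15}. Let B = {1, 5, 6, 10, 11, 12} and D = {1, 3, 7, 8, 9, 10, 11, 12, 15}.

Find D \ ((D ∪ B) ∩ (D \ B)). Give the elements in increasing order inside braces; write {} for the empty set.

{1, 10, 11, 12}

D ∪ B = {1, 3, 5, 6, 7, 8, 9, 10, 11, 12, 15}
D \ B = {3, 7, 8, 9, 15}
(D ∪ B) ∩ (D \ B) = {3, 7, 8, 9, 15}
D \ ((D ∪ B) ∩ (D \ B)) = {1, 10, 11, 12}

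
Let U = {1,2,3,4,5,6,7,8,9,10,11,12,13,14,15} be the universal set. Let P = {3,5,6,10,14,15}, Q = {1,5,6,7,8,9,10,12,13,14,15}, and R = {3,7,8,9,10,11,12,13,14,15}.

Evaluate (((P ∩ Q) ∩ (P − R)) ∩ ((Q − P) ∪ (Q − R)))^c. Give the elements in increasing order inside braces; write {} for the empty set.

P ∩ Q = {5,6,10,14,15}
P − R = {5,6}
(P ∩ Q) ∩ (P − R) = {5,6}
Q − P = {1,7,8,9,12,13}
Q − R = {1,5,6}
(Q − P) ∪ (Q − R) = {1,5,6,7,8,9,12,13}
((P ∩ Q) ∩ (P − R)) ∩ ((Q − P) ∪ (Q − R)) = {5,6}
(((P ∩ Q) ∩ (P − R)) ∩ ((Q − P) ∪ (Q − R)))^c = {1,2,3,4,7,8,9,10,11,12,13,14,15}

{1,2,3,4,7,8,9,10,11,12,13,14,15}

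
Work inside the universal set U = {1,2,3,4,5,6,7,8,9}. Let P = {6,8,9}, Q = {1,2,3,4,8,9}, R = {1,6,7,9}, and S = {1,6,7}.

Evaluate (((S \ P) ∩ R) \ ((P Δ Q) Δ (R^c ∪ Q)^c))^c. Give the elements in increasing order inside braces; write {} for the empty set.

S \ P = {1,7}
(S \ P) ∩ R = {1,7}
P Δ Q = {1,2,3,4,6}
R^c = {2,3,4,5,8}
R^c ∪ Q = {1,2,3,4,5,8,9}
(R^c ∪ Q)^c = {6,7}
(P Δ Q) Δ (R^c ∪ Q)^c = {1,2,3,4,7}
((S \ P) ∩ R) \ ((P Δ Q) Δ (R^c ∪ Q)^c) = {}
(((S \ P) ∩ R) \ ((P Δ Q) Δ (R^c ∪ Q)^c))^c = {1,2,3,4,5,6,7,8,9}

{1,2,3,4,5,6,7,8,9}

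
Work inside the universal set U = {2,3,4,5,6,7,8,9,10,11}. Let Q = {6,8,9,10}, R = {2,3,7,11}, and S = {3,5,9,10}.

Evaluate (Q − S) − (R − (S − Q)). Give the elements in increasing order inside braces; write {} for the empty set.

{6,8}

Q − S = {6,8}
S − Q = {3,5}
R − (S − Q) = {2,7,11}
(Q − S) − (R − (S − Q)) = {6,8}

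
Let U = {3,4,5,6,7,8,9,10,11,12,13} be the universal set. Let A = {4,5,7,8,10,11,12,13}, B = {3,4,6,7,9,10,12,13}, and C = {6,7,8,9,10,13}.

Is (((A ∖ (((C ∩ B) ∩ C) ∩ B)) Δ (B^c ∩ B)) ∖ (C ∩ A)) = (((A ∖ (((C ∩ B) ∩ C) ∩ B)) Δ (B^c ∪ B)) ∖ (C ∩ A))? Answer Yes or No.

No

C ∩ B = {6,7,9,10,13}
(C ∩ B) ∩ C = {6,7,9,10,13}
((C ∩ B) ∩ C) ∩ B = {6,7,9,10,13}
A ∖ (((C ∩ B) ∩ C) ∩ B) = {4,5,8,11,12}
B^c = {5,8,11}
B^c ∩ B = {}
(A ∖ (((C ∩ B) ∩ C) ∩ B)) Δ (B^c ∩ B) = {4,5,8,11,12}
C ∩ A = {7,8,10,13}
((A ∖ (((C ∩ B) ∩ C) ∩ B)) Δ (B^c ∩ B)) ∖ (C ∩ A) = {4,5,11,12}
B^c ∪ B = {3,4,5,6,7,8,9,10,11,12,13}
(A ∖ (((C ∩ B) ∩ C) ∩ B)) Δ (B^c ∪ B) = {3,6,7,9,10,13}
((A ∖ (((C ∩ B) ∩ C) ∩ B)) Δ (B^c ∪ B)) ∖ (C ∩ A) = {3,6,9}
3 ∈ ((A ∖ (((C ∩ B) ∩ C) ∩ B)) Δ (B^c ∪ B)) ∖ (C ∩ A) but 3 ∉ ((A ∖ (((C ∩ B) ∩ C) ∩ B)) Δ (B^c ∩ B)) ∖ (C ∩ A), so they differ.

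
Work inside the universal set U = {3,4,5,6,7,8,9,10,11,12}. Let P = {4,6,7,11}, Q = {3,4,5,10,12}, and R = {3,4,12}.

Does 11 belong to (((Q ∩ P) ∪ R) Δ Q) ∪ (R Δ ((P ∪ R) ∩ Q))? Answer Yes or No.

11 ∉ Q and 11 ∈ P, so 11 ∉ Q ∩ P
11 ∉ (Q ∩ P) and 11 ∉ R, so 11 ∉ (Q ∩ P) ∪ R
11 ∉ ((Q ∩ P) ∪ R) and 11 ∉ Q, so 11 ∉ ((Q ∩ P) ∪ R) Δ Q
11 ∈ P and 11 ∉ R, so 11 ∈ P ∪ R
11 ∈ (P ∪ R) and 11 ∉ Q, so 11 ∉ (P ∪ R) ∩ Q
11 ∉ R and 11 ∉ ((P ∪ R) ∩ Q), so 11 ∉ R Δ ((P ∪ R) ∩ Q)
11 ∉ (((Q ∩ P) ∪ R) Δ Q) and 11 ∉ (R Δ ((P ∪ R) ∩ Q)), so 11 ∉ (((Q ∩ P) ∪ R) Δ Q) ∪ (R Δ ((P ∪ R) ∩ Q))

No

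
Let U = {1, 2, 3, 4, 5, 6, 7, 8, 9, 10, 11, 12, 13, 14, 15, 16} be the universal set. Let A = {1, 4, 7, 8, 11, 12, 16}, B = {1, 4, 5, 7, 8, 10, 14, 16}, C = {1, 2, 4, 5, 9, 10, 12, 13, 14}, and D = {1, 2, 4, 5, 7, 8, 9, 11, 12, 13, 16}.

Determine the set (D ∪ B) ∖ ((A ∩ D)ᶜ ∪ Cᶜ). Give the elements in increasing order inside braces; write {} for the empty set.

D ∪ B = {1, 2, 4, 5, 7, 8, 9, 10, 11, 12, 13, 14, 16}
A ∩ D = {1, 4, 7, 8, 11, 12, 16}
(A ∩ D)ᶜ = {2, 3, 5, 6, 9, 10, 13, 14, 15}
Cᶜ = {3, 6, 7, 8, 11, 15, 16}
(A ∩ D)ᶜ ∪ Cᶜ = {2, 3, 5, 6, 7, 8, 9, 10, 11, 13, 14, 15, 16}
(D ∪ B) ∖ ((A ∩ D)ᶜ ∪ Cᶜ) = {1, 4, 12}

{1, 4, 12}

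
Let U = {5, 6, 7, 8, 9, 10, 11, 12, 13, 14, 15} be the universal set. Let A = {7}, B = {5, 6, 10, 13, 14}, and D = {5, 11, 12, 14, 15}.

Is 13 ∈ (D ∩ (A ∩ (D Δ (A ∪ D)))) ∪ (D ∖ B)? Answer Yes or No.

No

13 ∉ A and 13 ∉ D, so 13 ∉ A ∪ D
13 ∉ D and 13 ∉ (A ∪ D), so 13 ∉ D Δ (A ∪ D)
13 ∉ A and 13 ∉ (D Δ (A ∪ D)), so 13 ∉ A ∩ (D Δ (A ∪ D))
13 ∉ D and 13 ∉ (A ∩ (D Δ (A ∪ D))), so 13 ∉ D ∩ (A ∩ (D Δ (A ∪ D)))
13 ∉ D and 13 ∈ B, so 13 ∉ D ∖ B
13 ∉ (D ∩ (A ∩ (D Δ (A ∪ D)))) and 13 ∉ (D ∖ B), so 13 ∉ (D ∩ (A ∩ (D Δ (A ∪ D)))) ∪ (D ∖ B)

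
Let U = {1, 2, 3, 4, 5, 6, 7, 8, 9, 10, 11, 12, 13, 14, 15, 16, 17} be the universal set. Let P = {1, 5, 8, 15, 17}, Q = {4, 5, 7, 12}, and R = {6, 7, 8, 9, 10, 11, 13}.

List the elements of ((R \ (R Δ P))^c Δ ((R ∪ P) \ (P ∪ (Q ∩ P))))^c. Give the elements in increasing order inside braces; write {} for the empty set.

{6, 7, 8, 9, 10, 11, 13}

R Δ P = {1, 5, 6, 7, 9, 10, 11, 13, 15, 17}
R \ (R Δ P) = {8}
(R \ (R Δ P))^c = {1, 2, 3, 4, 5, 6, 7, 9, 10, 11, 12, 13, 14, 15, 16, 17}
R ∪ P = {1, 5, 6, 7, 8, 9, 10, 11, 13, 15, 17}
Q ∩ P = {5}
P ∪ (Q ∩ P) = {1, 5, 8, 15, 17}
(R ∪ P) \ (P ∪ (Q ∩ P)) = {6, 7, 9, 10, 11, 13}
(R \ (R Δ P))^c Δ ((R ∪ P) \ (P ∪ (Q ∩ P))) = {1, 2, 3, 4, 5, 12, 14, 15, 16, 17}
((R \ (R Δ P))^c Δ ((R ∪ P) \ (P ∪ (Q ∩ P))))^c = {6, 7, 8, 9, 10, 11, 13}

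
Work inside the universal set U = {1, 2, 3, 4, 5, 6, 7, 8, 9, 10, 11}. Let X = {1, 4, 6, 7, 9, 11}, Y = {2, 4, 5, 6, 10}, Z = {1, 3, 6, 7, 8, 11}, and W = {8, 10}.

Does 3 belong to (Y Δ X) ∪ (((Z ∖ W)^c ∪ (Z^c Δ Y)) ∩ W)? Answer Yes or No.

No

3 ∉ Y and 3 ∉ X, so 3 ∉ Y Δ X
3 ∈ Z and 3 ∉ W, so 3 ∈ Z ∖ W
3 ∉ (Z ∖ W)^c since 3 ∈ (Z ∖ W)
3 ∈ Z, so 3 ∉ Z^c
3 ∉ Z^c and 3 ∉ Y, so 3 ∉ Z^c Δ Y
3 ∉ (Z ∖ W)^c and 3 ∉ (Z^c Δ Y), so 3 ∉ (Z ∖ W)^c ∪ (Z^c Δ Y)
3 ∉ ((Z ∖ W)^c ∪ (Z^c Δ Y)) and 3 ∉ W, so 3 ∉ ((Z ∖ W)^c ∪ (Z^c Δ Y)) ∩ W
3 ∉ (Y Δ X) and 3 ∉ (((Z ∖ W)^c ∪ (Z^c Δ Y)) ∩ W), so 3 ∉ (Y Δ X) ∪ (((Z ∖ W)^c ∪ (Z^c Δ Y)) ∩ W)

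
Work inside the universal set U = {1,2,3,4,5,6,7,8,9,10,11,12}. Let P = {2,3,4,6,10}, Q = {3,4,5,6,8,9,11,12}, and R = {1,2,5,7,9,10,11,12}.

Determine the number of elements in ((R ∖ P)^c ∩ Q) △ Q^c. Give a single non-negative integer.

R ∖ P = {1,5,7,9,11,12}
(R ∖ P)^c = {2,3,4,6,8,10}
(R ∖ P)^c ∩ Q = {3,4,6,8}
Q^c = {1,2,7,10}
((R ∖ P)^c ∩ Q) △ Q^c = {1,2,3,4,6,7,8,10}
|((R ∖ P)^c ∩ Q) △ Q^c| = 8

8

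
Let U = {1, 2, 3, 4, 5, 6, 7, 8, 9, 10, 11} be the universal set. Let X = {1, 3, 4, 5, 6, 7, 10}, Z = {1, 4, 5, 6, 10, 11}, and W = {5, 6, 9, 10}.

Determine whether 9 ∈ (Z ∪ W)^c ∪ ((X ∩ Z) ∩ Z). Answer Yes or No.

9 ∉ Z and 9 ∈ W, so 9 ∈ Z ∪ W
9 ∉ (Z ∪ W)^c since 9 ∈ (Z ∪ W)
9 ∉ X and 9 ∉ Z, so 9 ∉ X ∩ Z
9 ∉ (X ∩ Z) and 9 ∉ Z, so 9 ∉ (X ∩ Z) ∩ Z
9 ∉ (Z ∪ W)^c and 9 ∉ ((X ∩ Z) ∩ Z), so 9 ∉ (Z ∪ W)^c ∪ ((X ∩ Z) ∩ Z)

No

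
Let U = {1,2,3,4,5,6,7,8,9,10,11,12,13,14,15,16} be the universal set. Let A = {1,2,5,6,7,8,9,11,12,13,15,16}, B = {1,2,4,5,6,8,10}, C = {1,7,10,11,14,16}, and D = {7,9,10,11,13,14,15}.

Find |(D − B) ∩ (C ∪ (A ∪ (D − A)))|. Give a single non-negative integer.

D − B = {7,9,11,13,14,15}
D − A = {10,14}
A ∪ (D − A) = {1,2,5,6,7,8,9,10,11,12,13,14,15,16}
C ∪ (A ∪ (D − A)) = {1,2,5,6,7,8,9,10,11,12,13,14,15,16}
(D − B) ∩ (C ∪ (A ∪ (D − A))) = {7,9,11,13,14,15}
|(D − B) ∩ (C ∪ (A ∪ (D − A)))| = 6

6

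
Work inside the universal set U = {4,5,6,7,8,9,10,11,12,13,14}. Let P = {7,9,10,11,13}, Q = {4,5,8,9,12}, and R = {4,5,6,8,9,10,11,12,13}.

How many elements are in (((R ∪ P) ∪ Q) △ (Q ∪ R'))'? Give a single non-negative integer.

R ∪ P = {4,5,6,7,8,9,10,11,12,13}
(R ∪ P) ∪ Q = {4,5,6,7,8,9,10,11,12,13}
R' = {7,14}
Q ∪ R' = {4,5,7,8,9,12,14}
((R ∪ P) ∪ Q) △ (Q ∪ R') = {6,10,11,13,14}
(((R ∪ P) ∪ Q) △ (Q ∪ R'))' = {4,5,7,8,9,12}
|(((R ∪ P) ∪ Q) △ (Q ∪ R'))'| = 6

6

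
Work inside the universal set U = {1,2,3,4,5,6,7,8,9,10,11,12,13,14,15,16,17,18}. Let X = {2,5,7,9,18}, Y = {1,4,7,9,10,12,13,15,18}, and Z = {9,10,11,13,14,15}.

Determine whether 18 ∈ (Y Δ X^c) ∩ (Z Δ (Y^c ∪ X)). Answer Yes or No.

18 ∈ X, so 18 ∉ X^c
18 ∈ Y and 18 ∉ X^c, so 18 ∈ Y Δ X^c
18 ∈ Y, so 18 ∉ Y^c
18 ∉ Y^c and 18 ∈ X, so 18 ∈ Y^c ∪ X
18 ∉ Z and 18 ∈ (Y^c ∪ X), so 18 ∈ Z Δ (Y^c ∪ X)
18 ∈ (Y Δ X^c) and 18 ∈ (Z Δ (Y^c ∪ X)), so 18 ∈ (Y Δ X^c) ∩ (Z Δ (Y^c ∪ X))

Yes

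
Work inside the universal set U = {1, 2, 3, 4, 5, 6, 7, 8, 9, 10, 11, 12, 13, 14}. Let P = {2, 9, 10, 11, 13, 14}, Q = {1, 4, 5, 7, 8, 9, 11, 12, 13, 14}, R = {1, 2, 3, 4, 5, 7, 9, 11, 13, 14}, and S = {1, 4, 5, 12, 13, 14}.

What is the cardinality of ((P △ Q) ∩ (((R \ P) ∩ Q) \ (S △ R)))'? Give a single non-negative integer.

11

P △ Q = {1, 2, 4, 5, 7, 8, 10, 12}
R \ P = {1, 3, 4, 5, 7}
(R \ P) ∩ Q = {1, 4, 5, 7}
S △ R = {2, 3, 7, 9, 11, 12}
((R \ P) ∩ Q) \ (S △ R) = {1, 4, 5}
(P △ Q) ∩ (((R \ P) ∩ Q) \ (S △ R)) = {1, 4, 5}
((P △ Q) ∩ (((R \ P) ∩ Q) \ (S △ R)))' = {2, 3, 6, 7, 8, 9, 10, 11, 12, 13, 14}
|((P △ Q) ∩ (((R \ P) ∩ Q) \ (S △ R)))'| = 11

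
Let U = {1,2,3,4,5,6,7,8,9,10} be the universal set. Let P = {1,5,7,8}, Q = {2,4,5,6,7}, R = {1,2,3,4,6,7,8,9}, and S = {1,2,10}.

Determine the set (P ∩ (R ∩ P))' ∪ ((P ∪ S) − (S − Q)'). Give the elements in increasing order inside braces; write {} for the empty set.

R ∩ P = {1,7,8}
P ∩ (R ∩ P) = {1,7,8}
(P ∩ (R ∩ P))' = {2,3,4,5,6,9,10}
P ∪ S = {1,2,5,7,8,10}
S − Q = {1,10}
(S − Q)' = {2,3,4,5,6,7,8,9}
(P ∪ S) − (S − Q)' = {1,10}
(P ∩ (R ∩ P))' ∪ ((P ∪ S) − (S − Q)') = {1,2,3,4,5,6,9,10}

{1,2,3,4,5,6,9,10}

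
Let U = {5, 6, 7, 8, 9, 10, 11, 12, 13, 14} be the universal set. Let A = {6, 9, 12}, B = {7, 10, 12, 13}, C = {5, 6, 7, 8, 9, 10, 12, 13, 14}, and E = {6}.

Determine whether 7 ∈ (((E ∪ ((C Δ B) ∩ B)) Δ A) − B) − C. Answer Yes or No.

No

7 ∈ C and 7 ∈ B, so 7 ∉ C Δ B
7 ∉ (C Δ B) and 7 ∈ B, so 7 ∉ (C Δ B) ∩ B
7 ∉ E and 7 ∉ ((C Δ B) ∩ B), so 7 ∉ E ∪ ((C Δ B) ∩ B)
7 ∉ (E ∪ ((C Δ B) ∩ B)) and 7 ∉ A, so 7 ∉ (E ∪ ((C Δ B) ∩ B)) Δ A
7 ∉ ((E ∪ ((C Δ B) ∩ B)) Δ A) and 7 ∈ B, so 7 ∉ ((E ∪ ((C Δ B) ∩ B)) Δ A) − B
7 ∉ (((E ∪ ((C Δ B) ∩ B)) Δ A) − B) and 7 ∈ C, so 7 ∉ (((E ∪ ((C Δ B) ∩ B)) Δ A) − B) − C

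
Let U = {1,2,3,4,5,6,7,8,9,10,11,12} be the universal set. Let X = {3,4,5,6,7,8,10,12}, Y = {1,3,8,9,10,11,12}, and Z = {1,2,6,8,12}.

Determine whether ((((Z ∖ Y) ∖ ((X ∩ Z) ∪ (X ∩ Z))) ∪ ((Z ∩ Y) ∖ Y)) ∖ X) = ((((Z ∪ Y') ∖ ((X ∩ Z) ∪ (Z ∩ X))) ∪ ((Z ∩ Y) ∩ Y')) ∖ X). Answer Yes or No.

Z ∖ Y = {2,6}
X ∩ Z = {6,8,12}
(X ∩ Z) ∪ (X ∩ Z) = {6,8,12}
(Z ∖ Y) ∖ ((X ∩ Z) ∪ (X ∩ Z)) = {2}
Z ∩ Y = {1,8,12}
(Z ∩ Y) ∖ Y = {}
((Z ∖ Y) ∖ ((X ∩ Z) ∪ (X ∩ Z))) ∪ ((Z ∩ Y) ∖ Y) = {2}
(((Z ∖ Y) ∖ ((X ∩ Z) ∪ (X ∩ Z))) ∪ ((Z ∩ Y) ∖ Y)) ∖ X = {2}
Y' = {2,4,5,6,7}
Z ∪ Y' = {1,2,4,5,6,7,8,12}
Z ∩ X = {6,8,12}
(X ∩ Z) ∪ (Z ∩ X) = {6,8,12}
(Z ∪ Y') ∖ ((X ∩ Z) ∪ (Z ∩ X)) = {1,2,4,5,7}
(Z ∩ Y) ∩ Y' = {}
((Z ∪ Y') ∖ ((X ∩ Z) ∪ (Z ∩ X))) ∪ ((Z ∩ Y) ∩ Y') = {1,2,4,5,7}
(((Z ∪ Y') ∖ ((X ∩ Z) ∪ (Z ∩ X))) ∪ ((Z ∩ Y) ∩ Y')) ∖ X = {1,2}
1 ∈ (((Z ∪ Y') ∖ ((X ∩ Z) ∪ (Z ∩ X))) ∪ ((Z ∩ Y) ∩ Y')) ∖ X but 1 ∉ (((Z ∖ Y) ∖ ((X ∩ Z) ∪ (X ∩ Z))) ∪ ((Z ∩ Y) ∖ Y)) ∖ X, so they differ.

No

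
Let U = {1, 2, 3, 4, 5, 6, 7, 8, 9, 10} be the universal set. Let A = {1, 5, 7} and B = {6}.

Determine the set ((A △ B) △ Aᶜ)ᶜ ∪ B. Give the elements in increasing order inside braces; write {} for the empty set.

A △ B = {1, 5, 6, 7}
Aᶜ = {2, 3, 4, 6, 8, 9, 10}
(A △ B) △ Aᶜ = {1, 2, 3, 4, 5, 7, 8, 9, 10}
((A △ B) △ Aᶜ)ᶜ = {6}
((A △ B) △ Aᶜ)ᶜ ∪ B = {6}

{6}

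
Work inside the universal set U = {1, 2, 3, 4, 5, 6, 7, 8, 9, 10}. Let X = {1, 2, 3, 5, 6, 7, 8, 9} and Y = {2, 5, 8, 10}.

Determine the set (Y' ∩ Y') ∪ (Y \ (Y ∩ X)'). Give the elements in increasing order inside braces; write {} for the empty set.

{1, 2, 3, 4, 5, 6, 7, 8, 9}

Y' = {1, 3, 4, 6, 7, 9}
Y' ∩ Y' = {1, 3, 4, 6, 7, 9}
Y ∩ X = {2, 5, 8}
(Y ∩ X)' = {1, 3, 4, 6, 7, 9, 10}
Y \ (Y ∩ X)' = {2, 5, 8}
(Y' ∩ Y') ∪ (Y \ (Y ∩ X)') = {1, 2, 3, 4, 5, 6, 7, 8, 9}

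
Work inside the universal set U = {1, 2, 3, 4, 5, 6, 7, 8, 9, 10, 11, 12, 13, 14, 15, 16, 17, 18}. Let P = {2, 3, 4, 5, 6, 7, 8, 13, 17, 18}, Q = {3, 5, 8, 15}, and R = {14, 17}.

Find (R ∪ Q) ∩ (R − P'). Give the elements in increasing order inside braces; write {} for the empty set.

{17}

R ∪ Q = {3, 5, 8, 14, 15, 17}
P' = {1, 9, 10, 11, 12, 14, 15, 16}
R − P' = {17}
(R ∪ Q) ∩ (R − P') = {17}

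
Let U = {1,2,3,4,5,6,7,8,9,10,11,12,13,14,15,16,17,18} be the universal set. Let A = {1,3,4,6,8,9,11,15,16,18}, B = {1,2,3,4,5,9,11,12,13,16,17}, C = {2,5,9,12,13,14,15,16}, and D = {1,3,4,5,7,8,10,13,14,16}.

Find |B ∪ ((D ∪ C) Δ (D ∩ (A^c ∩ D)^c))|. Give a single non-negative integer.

D ∪ C = {1,2,3,4,5,7,8,9,10,12,13,14,15,16}
A^c = {2,5,7,10,12,13,14,17}
A^c ∩ D = {5,7,10,13,14}
(A^c ∩ D)^c = {1,2,3,4,6,8,9,11,12,15,16,17,18}
D ∩ (A^c ∩ D)^c = {1,3,4,8,16}
(D ∪ C) Δ (D ∩ (A^c ∩ D)^c) = {2,5,7,9,10,12,13,14,15}
B ∪ ((D ∪ C) Δ (D ∩ (A^c ∩ D)^c)) = {1,2,3,4,5,7,9,10,11,12,13,14,15,16,17}
|B ∪ ((D ∪ C) Δ (D ∩ (A^c ∩ D)^c))| = 15

15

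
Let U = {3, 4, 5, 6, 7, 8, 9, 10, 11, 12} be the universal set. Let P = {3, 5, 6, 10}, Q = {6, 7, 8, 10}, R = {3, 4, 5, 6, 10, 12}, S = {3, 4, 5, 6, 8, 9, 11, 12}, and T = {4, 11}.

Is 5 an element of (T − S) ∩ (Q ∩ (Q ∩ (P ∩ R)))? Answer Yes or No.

5 ∉ T and 5 ∈ S, so 5 ∉ T − S
5 ∈ P and 5 ∈ R, so 5 ∈ P ∩ R
5 ∉ Q and 5 ∈ (P ∩ R), so 5 ∉ Q ∩ (P ∩ R)
5 ∉ Q and 5 ∉ (Q ∩ (P ∩ R)), so 5 ∉ Q ∩ (Q ∩ (P ∩ R))
5 ∉ (T − S) and 5 ∉ (Q ∩ (Q ∩ (P ∩ R))), so 5 ∉ (T − S) ∩ (Q ∩ (Q ∩ (P ∩ R)))

No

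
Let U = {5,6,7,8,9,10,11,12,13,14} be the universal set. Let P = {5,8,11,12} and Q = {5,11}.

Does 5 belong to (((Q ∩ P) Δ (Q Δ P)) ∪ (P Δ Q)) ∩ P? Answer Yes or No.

5 ∈ Q and 5 ∈ P, so 5 ∈ Q ∩ P
5 ∈ Q and 5 ∈ P, so 5 ∉ Q Δ P
5 ∈ (Q ∩ P) and 5 ∉ (Q Δ P), so 5 ∈ (Q ∩ P) Δ (Q Δ P)
5 ∈ P and 5 ∈ Q, so 5 ∉ P Δ Q
5 ∈ ((Q ∩ P) Δ (Q Δ P)) and 5 ∉ (P Δ Q), so 5 ∈ ((Q ∩ P) Δ (Q Δ P)) ∪ (P Δ Q)
5 ∈ (((Q ∩ P) Δ (Q Δ P)) ∪ (P Δ Q)) and 5 ∈ P, so 5 ∈ (((Q ∩ P) Δ (Q Δ P)) ∪ (P Δ Q)) ∩ P

Yes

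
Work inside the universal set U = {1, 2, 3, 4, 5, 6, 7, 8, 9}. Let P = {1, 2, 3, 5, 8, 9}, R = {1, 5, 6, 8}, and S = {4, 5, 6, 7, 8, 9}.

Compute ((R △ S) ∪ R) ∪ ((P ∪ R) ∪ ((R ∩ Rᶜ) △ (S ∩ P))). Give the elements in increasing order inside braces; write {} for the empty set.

{1, 2, 3, 4, 5, 6, 7, 8, 9}

R △ S = {1, 4, 7, 9}
(R △ S) ∪ R = {1, 4, 5, 6, 7, 8, 9}
P ∪ R = {1, 2, 3, 5, 6, 8, 9}
Rᶜ = {2, 3, 4, 7, 9}
R ∩ Rᶜ = {}
S ∩ P = {5, 8, 9}
(R ∩ Rᶜ) △ (S ∩ P) = {5, 8, 9}
(P ∪ R) ∪ ((R ∩ Rᶜ) △ (S ∩ P)) = {1, 2, 3, 5, 6, 8, 9}
((R △ S) ∪ R) ∪ ((P ∪ R) ∪ ((R ∩ Rᶜ) △ (S ∩ P))) = {1, 2, 3, 4, 5, 6, 7, 8, 9}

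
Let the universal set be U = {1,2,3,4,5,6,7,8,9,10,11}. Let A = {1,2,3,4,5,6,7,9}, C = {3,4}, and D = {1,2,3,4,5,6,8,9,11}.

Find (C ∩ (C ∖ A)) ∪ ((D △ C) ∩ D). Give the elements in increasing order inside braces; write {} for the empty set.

C ∖ A = {}
C ∩ (C ∖ A) = {}
D △ C = {1,2,5,6,8,9,11}
(D △ C) ∩ D = {1,2,5,6,8,9,11}
(C ∩ (C ∖ A)) ∪ ((D △ C) ∩ D) = {1,2,5,6,8,9,11}

{1,2,5,6,8,9,11}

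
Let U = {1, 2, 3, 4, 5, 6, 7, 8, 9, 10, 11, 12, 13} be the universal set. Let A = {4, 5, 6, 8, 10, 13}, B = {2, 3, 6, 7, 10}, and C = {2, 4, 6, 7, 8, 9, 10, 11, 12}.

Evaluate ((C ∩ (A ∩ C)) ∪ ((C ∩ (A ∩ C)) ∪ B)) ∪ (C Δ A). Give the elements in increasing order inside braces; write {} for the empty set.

A ∩ C = {4, 6, 8, 10}
C ∩ (A ∩ C) = {4, 6, 8, 10}
(C ∩ (A ∩ C)) ∪ B = {2, 3, 4, 6, 7, 8, 10}
(C ∩ (A ∩ C)) ∪ ((C ∩ (A ∩ C)) ∪ B) = {2, 3, 4, 6, 7, 8, 10}
C Δ A = {2, 5, 7, 9, 11, 12, 13}
((C ∩ (A ∩ C)) ∪ ((C ∩ (A ∩ C)) ∪ B)) ∪ (C Δ A) = {2, 3, 4, 5, 6, 7, 8, 9, 10, 11, 12, 13}

{2, 3, 4, 5, 6, 7, 8, 9, 10, 11, 12, 13}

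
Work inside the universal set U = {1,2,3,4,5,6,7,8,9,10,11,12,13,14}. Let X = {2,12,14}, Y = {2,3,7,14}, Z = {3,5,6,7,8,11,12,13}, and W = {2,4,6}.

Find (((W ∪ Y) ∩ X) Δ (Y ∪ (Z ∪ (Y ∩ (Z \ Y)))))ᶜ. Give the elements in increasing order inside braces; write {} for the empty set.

W ∪ Y = {2,3,4,6,7,14}
(W ∪ Y) ∩ X = {2,14}
Z \ Y = {5,6,8,11,12,13}
Y ∩ (Z \ Y) = {}
Z ∪ (Y ∩ (Z \ Y)) = {3,5,6,7,8,11,12,13}
Y ∪ (Z ∪ (Y ∩ (Z \ Y))) = {2,3,5,6,7,8,11,12,13,14}
((W ∪ Y) ∩ X) Δ (Y ∪ (Z ∪ (Y ∩ (Z \ Y)))) = {3,5,6,7,8,11,12,13}
(((W ∪ Y) ∩ X) Δ (Y ∪ (Z ∪ (Y ∩ (Z \ Y)))))ᶜ = {1,2,4,9,10,14}

{1,2,4,9,10,14}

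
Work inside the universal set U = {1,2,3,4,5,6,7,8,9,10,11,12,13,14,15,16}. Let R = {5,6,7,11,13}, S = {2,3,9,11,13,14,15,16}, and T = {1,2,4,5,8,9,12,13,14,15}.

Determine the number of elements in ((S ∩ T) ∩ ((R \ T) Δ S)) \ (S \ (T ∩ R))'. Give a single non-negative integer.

S ∩ T = {2,9,13,14,15}
R \ T = {6,7,11}
(R \ T) Δ S = {2,3,6,7,9,13,14,15,16}
(S ∩ T) ∩ ((R \ T) Δ S) = {2,9,13,14,15}
T ∩ R = {5,13}
S \ (T ∩ R) = {2,3,9,11,14,15,16}
(S \ (T ∩ R))' = {1,4,5,6,7,8,10,12,13}
((S ∩ T) ∩ ((R \ T) Δ S)) \ (S \ (T ∩ R))' = {2,9,14,15}
|((S ∩ T) ∩ ((R \ T) Δ S)) \ (S \ (T ∩ R))'| = 4

4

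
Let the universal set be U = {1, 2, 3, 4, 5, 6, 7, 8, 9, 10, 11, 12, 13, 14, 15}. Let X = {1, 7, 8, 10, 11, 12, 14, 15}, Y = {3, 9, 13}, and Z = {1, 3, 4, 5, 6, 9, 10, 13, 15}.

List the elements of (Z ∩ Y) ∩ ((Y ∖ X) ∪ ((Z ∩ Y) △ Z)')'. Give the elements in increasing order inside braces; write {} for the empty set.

{}

Z ∩ Y = {3, 9, 13}
Y ∖ X = {3, 9, 13}
(Z ∩ Y) △ Z = {1, 4, 5, 6, 10, 15}
((Z ∩ Y) △ Z)' = {2, 3, 7, 8, 9, 11, 12, 13, 14}
(Y ∖ X) ∪ ((Z ∩ Y) △ Z)' = {2, 3, 7, 8, 9, 11, 12, 13, 14}
((Y ∖ X) ∪ ((Z ∩ Y) △ Z)')' = {1, 4, 5, 6, 10, 15}
(Z ∩ Y) ∩ ((Y ∖ X) ∪ ((Z ∩ Y) △ Z)')' = {}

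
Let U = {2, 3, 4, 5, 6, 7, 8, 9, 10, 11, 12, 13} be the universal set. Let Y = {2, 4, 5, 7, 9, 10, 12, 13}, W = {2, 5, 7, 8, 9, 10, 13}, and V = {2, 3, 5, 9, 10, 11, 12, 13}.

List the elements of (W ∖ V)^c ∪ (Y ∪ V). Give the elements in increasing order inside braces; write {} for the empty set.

W ∖ V = {7, 8}
(W ∖ V)^c = {2, 3, 4, 5, 6, 9, 10, 11, 12, 13}
Y ∪ V = {2, 3, 4, 5, 7, 9, 10, 11, 12, 13}
(W ∖ V)^c ∪ (Y ∪ V) = {2, 3, 4, 5, 6, 7, 9, 10, 11, 12, 13}

{2, 3, 4, 5, 6, 7, 9, 10, 11, 12, 13}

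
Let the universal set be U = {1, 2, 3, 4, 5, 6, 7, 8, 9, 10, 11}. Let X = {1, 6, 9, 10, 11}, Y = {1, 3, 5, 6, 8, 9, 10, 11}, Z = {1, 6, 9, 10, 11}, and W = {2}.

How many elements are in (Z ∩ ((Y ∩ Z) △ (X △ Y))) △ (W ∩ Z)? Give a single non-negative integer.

Y ∩ Z = {1, 6, 9, 10, 11}
X △ Y = {3, 5, 8}
(Y ∩ Z) △ (X △ Y) = {1, 3, 5, 6, 8, 9, 10, 11}
Z ∩ ((Y ∩ Z) △ (X △ Y)) = {1, 6, 9, 10, 11}
W ∩ Z = {}
(Z ∩ ((Y ∩ Z) △ (X △ Y))) △ (W ∩ Z) = {1, 6, 9, 10, 11}
|(Z ∩ ((Y ∩ Z) △ (X △ Y))) △ (W ∩ Z)| = 5

5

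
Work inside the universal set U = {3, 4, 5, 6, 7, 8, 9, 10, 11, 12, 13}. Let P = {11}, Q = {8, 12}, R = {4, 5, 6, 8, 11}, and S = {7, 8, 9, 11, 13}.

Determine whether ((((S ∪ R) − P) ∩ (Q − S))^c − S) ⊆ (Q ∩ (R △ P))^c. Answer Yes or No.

S ∪ R = {4, 5, 6, 7, 8, 9, 11, 13}
(S ∪ R) − P = {4, 5, 6, 7, 8, 9, 13}
Q − S = {12}
((S ∪ R) − P) ∩ (Q − S) = {}
(((S ∪ R) − P) ∩ (Q − S))^c = {3, 4, 5, 6, 7, 8, 9, 10, 11, 12, 13}
(((S ∪ R) − P) ∩ (Q − S))^c − S = {3, 4, 5, 6, 10, 12}
R △ P = {4, 5, 6, 8}
Q ∩ (R △ P) = {8}
(Q ∩ (R △ P))^c = {3, 4, 5, 6, 7, 9, 10, 11, 12, 13}
Every element of {3, 4, 5, 6, 10, 12} is in {3, 4, 5, 6, 7, 9, 10, 11, 12, 13}, so (((S ∪ R) − P) ∩ (Q − S))^c − S ⊆ (Q ∩ (R △ P))^c.

Yes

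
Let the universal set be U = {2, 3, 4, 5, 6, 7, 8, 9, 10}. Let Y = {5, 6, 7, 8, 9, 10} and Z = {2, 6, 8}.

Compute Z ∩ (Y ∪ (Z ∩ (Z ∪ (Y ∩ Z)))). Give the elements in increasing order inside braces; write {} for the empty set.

{2, 6, 8}

Y ∩ Z = {6, 8}
Z ∪ (Y ∩ Z) = {2, 6, 8}
Z ∩ (Z ∪ (Y ∩ Z)) = {2, 6, 8}
Y ∪ (Z ∩ (Z ∪ (Y ∩ Z))) = {2, 5, 6, 7, 8, 9, 10}
Z ∩ (Y ∪ (Z ∩ (Z ∪ (Y ∩ Z)))) = {2, 6, 8}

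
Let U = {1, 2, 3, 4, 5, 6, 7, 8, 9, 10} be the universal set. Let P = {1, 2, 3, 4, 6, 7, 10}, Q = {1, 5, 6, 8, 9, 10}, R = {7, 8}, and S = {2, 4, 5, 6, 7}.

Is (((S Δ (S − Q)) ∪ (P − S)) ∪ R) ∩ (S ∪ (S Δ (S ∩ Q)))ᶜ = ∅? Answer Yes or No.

No

S − Q = {2, 4, 7}
S Δ (S − Q) = {5, 6}
P − S = {1, 3, 10}
(S Δ (S − Q)) ∪ (P − S) = {1, 3, 5, 6, 10}
((S Δ (S − Q)) ∪ (P − S)) ∪ R = {1, 3, 5, 6, 7, 8, 10}
S ∩ Q = {5, 6}
S Δ (S ∩ Q) = {2, 4, 7}
S ∪ (S Δ (S ∩ Q)) = {2, 4, 5, 6, 7}
(S ∪ (S Δ (S ∩ Q)))ᶜ = {1, 3, 8, 9, 10}
1 lies in both, so they are not disjoint.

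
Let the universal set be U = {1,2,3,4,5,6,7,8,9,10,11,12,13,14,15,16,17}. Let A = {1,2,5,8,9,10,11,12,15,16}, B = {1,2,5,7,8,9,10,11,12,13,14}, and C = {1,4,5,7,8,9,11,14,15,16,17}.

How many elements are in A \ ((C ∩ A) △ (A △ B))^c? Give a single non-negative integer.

C ∩ A = {1,5,8,9,11,15,16}
A △ B = {7,13,14,15,16}
(C ∩ A) △ (A △ B) = {1,5,7,8,9,11,13,14}
((C ∩ A) △ (A △ B))^c = {2,3,4,6,10,12,15,16,17}
A \ ((C ∩ A) △ (A △ B))^c = {1,5,8,9,11}
|A \ ((C ∩ A) △ (A △ B))^c| = 5

5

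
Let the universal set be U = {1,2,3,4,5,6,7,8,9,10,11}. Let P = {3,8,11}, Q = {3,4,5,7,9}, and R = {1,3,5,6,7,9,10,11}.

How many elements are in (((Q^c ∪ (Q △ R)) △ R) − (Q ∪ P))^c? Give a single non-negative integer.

Q^c = {1,2,6,8,10,11}
Q △ R = {1,4,6,10,11}
Q^c ∪ (Q △ R) = {1,2,4,6,8,10,11}
(Q^c ∪ (Q △ R)) △ R = {2,3,4,5,7,8,9}
Q ∪ P = {3,4,5,7,8,9,11}
((Q^c ∪ (Q △ R)) △ R) − (Q ∪ P) = {2}
(((Q^c ∪ (Q △ R)) △ R) − (Q ∪ P))^c = {1,3,4,5,6,7,8,9,10,11}
|(((Q^c ∪ (Q △ R)) △ R) − (Q ∪ P))^c| = 10

10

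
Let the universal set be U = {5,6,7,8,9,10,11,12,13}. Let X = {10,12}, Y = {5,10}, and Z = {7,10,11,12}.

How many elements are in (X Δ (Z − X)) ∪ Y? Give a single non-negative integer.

Z − X = {7,11}
X Δ (Z − X) = {7,10,11,12}
(X Δ (Z − X)) ∪ Y = {5,7,10,11,12}
|(X Δ (Z − X)) ∪ Y| = 5

5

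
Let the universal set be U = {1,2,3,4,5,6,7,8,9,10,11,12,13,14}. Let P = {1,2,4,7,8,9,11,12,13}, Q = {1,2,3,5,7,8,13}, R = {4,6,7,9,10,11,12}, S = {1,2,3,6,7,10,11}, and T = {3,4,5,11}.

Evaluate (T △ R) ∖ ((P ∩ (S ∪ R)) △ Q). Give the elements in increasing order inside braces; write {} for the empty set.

T △ R = {3,5,6,7,9,10,12}
S ∪ R = {1,2,3,4,6,7,9,10,11,12}
P ∩ (S ∪ R) = {1,2,4,7,9,11,12}
(P ∩ (S ∪ R)) △ Q = {3,4,5,8,9,11,12,13}
(T △ R) ∖ ((P ∩ (S ∪ R)) △ Q) = {6,7,10}

{6,7,10}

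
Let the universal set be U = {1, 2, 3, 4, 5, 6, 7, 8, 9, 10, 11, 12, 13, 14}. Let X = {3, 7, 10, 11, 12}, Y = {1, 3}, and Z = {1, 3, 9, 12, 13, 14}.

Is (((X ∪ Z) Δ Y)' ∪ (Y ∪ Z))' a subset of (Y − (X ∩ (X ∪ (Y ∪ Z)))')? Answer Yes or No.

No

X ∪ Z = {1, 3, 7, 9, 10, 11, 12, 13, 14}
(X ∪ Z) Δ Y = {7, 9, 10, 11, 12, 13, 14}
((X ∪ Z) Δ Y)' = {1, 2, 3, 4, 5, 6, 8}
Y ∪ Z = {1, 3, 9, 12, 13, 14}
((X ∪ Z) Δ Y)' ∪ (Y ∪ Z) = {1, 2, 3, 4, 5, 6, 8, 9, 12, 13, 14}
(((X ∪ Z) Δ Y)' ∪ (Y ∪ Z))' = {7, 10, 11}
X ∪ (Y ∪ Z) = {1, 3, 7, 9, 10, 11, 12, 13, 14}
X ∩ (X ∪ (Y ∪ Z)) = {3, 7, 10, 11, 12}
(X ∩ (X ∪ (Y ∪ Z)))' = {1, 2, 4, 5, 6, 8, 9, 13, 14}
Y − (X ∩ (X ∪ (Y ∪ Z)))' = {3}
7 ∈ (((X ∪ Z) Δ Y)' ∪ (Y ∪ Z))' but 7 ∉ Y − (X ∩ (X ∪ (Y ∪ Z)))', so the inclusion fails.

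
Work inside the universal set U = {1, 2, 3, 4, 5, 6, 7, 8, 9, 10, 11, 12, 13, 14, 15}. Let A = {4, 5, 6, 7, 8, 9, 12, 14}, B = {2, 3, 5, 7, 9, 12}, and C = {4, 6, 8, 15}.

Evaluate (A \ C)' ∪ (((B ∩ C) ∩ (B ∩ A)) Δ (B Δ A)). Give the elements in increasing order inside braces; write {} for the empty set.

A \ C = {5, 7, 9, 12, 14}
(A \ C)' = {1, 2, 3, 4, 6, 8, 10, 11, 13, 15}
B ∩ C = {}
B ∩ A = {5, 7, 9, 12}
(B ∩ C) ∩ (B ∩ A) = {}
B Δ A = {2, 3, 4, 6, 8, 14}
((B ∩ C) ∩ (B ∩ A)) Δ (B Δ A) = {2, 3, 4, 6, 8, 14}
(A \ C)' ∪ (((B ∩ C) ∩ (B ∩ A)) Δ (B Δ A)) = {1, 2, 3, 4, 6, 8, 10, 11, 13, 14, 15}

{1, 2, 3, 4, 6, 8, 10, 11, 13, 14, 15}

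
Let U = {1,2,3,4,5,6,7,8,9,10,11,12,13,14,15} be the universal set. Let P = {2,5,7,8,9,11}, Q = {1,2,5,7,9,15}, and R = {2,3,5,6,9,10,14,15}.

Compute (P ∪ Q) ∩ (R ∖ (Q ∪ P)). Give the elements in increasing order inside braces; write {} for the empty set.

P ∪ Q = {1,2,5,7,8,9,11,15}
Q ∪ P = {1,2,5,7,8,9,11,15}
R ∖ (Q ∪ P) = {3,6,10,14}
(P ∪ Q) ∩ (R ∖ (Q ∪ P)) = {}

{}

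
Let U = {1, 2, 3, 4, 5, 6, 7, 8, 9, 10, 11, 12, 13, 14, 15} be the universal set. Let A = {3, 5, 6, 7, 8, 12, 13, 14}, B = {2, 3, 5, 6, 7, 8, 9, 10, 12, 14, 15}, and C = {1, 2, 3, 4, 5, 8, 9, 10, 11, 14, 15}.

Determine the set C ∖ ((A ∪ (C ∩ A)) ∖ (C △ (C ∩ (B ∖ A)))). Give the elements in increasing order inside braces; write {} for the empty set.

C ∩ A = {3, 5, 8, 14}
A ∪ (C ∩ A) = {3, 5, 6, 7, 8, 12, 13, 14}
B ∖ A = {2, 9, 10, 15}
C ∩ (B ∖ A) = {2, 9, 10, 15}
C △ (C ∩ (B ∖ A)) = {1, 3, 4, 5, 8, 11, 14}
(A ∪ (C ∩ A)) ∖ (C △ (C ∩ (B ∖ A))) = {6, 7, 12, 13}
C ∖ ((A ∪ (C ∩ A)) ∖ (C △ (C ∩ (B ∖ A)))) = {1, 2, 3, 4, 5, 8, 9, 10, 11, 14, 15}

{1, 2, 3, 4, 5, 8, 9, 10, 11, 14, 15}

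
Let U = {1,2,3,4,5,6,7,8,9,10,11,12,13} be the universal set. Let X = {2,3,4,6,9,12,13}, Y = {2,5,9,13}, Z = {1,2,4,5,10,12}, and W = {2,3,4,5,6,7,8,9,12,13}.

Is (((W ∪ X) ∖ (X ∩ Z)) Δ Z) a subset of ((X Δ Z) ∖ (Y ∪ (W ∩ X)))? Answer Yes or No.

No

W ∪ X = {2,3,4,5,6,7,8,9,12,13}
X ∩ Z = {2,4,12}
(W ∪ X) ∖ (X ∩ Z) = {3,5,6,7,8,9,13}
((W ∪ X) ∖ (X ∩ Z)) Δ Z = {1,2,3,4,6,7,8,9,10,12,13}
X Δ Z = {1,3,5,6,9,10,13}
W ∩ X = {2,3,4,6,9,12,13}
Y ∪ (W ∩ X) = {2,3,4,5,6,9,12,13}
(X Δ Z) ∖ (Y ∪ (W ∩ X)) = {1,10}
2 ∈ ((W ∪ X) ∖ (X ∩ Z)) Δ Z but 2 ∉ (X Δ Z) ∖ (Y ∪ (W ∩ X)), so the inclusion fails.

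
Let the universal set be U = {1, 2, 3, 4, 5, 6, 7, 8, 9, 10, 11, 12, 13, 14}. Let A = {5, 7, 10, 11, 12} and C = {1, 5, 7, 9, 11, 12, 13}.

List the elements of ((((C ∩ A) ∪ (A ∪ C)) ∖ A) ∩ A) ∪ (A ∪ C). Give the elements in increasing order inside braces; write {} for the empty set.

{1, 5, 7, 9, 10, 11, 12, 13}

C ∩ A = {5, 7, 11, 12}
A ∪ C = {1, 5, 7, 9, 10, 11, 12, 13}
(C ∩ A) ∪ (A ∪ C) = {1, 5, 7, 9, 10, 11, 12, 13}
((C ∩ A) ∪ (A ∪ C)) ∖ A = {1, 9, 13}
(((C ∩ A) ∪ (A ∪ C)) ∖ A) ∩ A = {}
((((C ∩ A) ∪ (A ∪ C)) ∖ A) ∩ A) ∪ (A ∪ C) = {1, 5, 7, 9, 10, 11, 12, 13}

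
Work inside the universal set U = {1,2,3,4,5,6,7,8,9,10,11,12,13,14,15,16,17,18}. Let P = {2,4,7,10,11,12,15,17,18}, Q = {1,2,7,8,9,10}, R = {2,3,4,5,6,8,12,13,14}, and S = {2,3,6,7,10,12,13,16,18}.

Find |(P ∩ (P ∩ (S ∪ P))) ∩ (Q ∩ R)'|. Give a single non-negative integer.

S ∪ P = {2,3,4,6,7,10,11,12,13,15,16,17,18}
P ∩ (S ∪ P) = {2,4,7,10,11,12,15,17,18}
P ∩ (P ∩ (S ∪ P)) = {2,4,7,10,11,12,15,17,18}
Q ∩ R = {2,8}
(Q ∩ R)' = {1,3,4,5,6,7,9,10,11,12,13,14,15,16,17,18}
(P ∩ (P ∩ (S ∪ P))) ∩ (Q ∩ R)' = {4,7,10,11,12,15,17,18}
|(P ∩ (P ∩ (S ∪ P))) ∩ (Q ∩ R)'| = 8

8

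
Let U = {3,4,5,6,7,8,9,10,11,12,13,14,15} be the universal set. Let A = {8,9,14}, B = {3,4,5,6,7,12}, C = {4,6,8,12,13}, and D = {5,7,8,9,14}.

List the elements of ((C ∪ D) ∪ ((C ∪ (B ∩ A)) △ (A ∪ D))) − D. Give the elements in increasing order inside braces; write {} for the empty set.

{4,6,12,13}

C ∪ D = {4,5,6,7,8,9,12,13,14}
B ∩ A = {}
C ∪ (B ∩ A) = {4,6,8,12,13}
A ∪ D = {5,7,8,9,14}
(C ∪ (B ∩ A)) △ (A ∪ D) = {4,5,6,7,9,12,13,14}
(C ∪ D) ∪ ((C ∪ (B ∩ A)) △ (A ∪ D)) = {4,5,6,7,8,9,12,13,14}
((C ∪ D) ∪ ((C ∪ (B ∩ A)) △ (A ∪ D))) − D = {4,6,12,13}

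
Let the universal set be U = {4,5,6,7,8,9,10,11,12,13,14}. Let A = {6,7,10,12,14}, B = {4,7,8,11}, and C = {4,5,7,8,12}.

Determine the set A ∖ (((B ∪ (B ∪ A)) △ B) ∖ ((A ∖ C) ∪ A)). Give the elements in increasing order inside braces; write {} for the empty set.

{6,7,10,12,14}

B ∪ A = {4,6,7,8,10,11,12,14}
B ∪ (B ∪ A) = {4,6,7,8,10,11,12,14}
(B ∪ (B ∪ A)) △ B = {6,10,12,14}
A ∖ C = {6,10,14}
(A ∖ C) ∪ A = {6,7,10,12,14}
((B ∪ (B ∪ A)) △ B) ∖ ((A ∖ C) ∪ A) = {}
A ∖ (((B ∪ (B ∪ A)) △ B) ∖ ((A ∖ C) ∪ A)) = {6,7,10,12,14}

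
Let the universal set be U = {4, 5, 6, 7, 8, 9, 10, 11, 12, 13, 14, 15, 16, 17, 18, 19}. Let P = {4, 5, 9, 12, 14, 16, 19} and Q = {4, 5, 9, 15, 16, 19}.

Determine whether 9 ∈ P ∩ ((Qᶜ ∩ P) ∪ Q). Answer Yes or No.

9 ∈ Q, so 9 ∉ Qᶜ
9 ∉ Qᶜ and 9 ∈ P, so 9 ∉ Qᶜ ∩ P
9 ∉ (Qᶜ ∩ P) and 9 ∈ Q, so 9 ∈ (Qᶜ ∩ P) ∪ Q
9 ∈ P and 9 ∈ ((Qᶜ ∩ P) ∪ Q), so 9 ∈ P ∩ ((Qᶜ ∩ P) ∪ Q)

Yes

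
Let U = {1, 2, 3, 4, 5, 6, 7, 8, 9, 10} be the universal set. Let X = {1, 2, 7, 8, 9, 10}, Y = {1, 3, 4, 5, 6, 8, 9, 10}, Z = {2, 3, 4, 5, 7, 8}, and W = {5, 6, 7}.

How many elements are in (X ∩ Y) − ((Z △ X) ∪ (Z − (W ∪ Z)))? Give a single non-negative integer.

X ∩ Y = {1, 8, 9, 10}
Z △ X = {1, 3, 4, 5, 9, 10}
W ∪ Z = {2, 3, 4, 5, 6, 7, 8}
Z − (W ∪ Z) = {}
(Z △ X) ∪ (Z − (W ∪ Z)) = {1, 3, 4, 5, 9, 10}
(X ∩ Y) − ((Z △ X) ∪ (Z − (W ∪ Z))) = {8}
|(X ∩ Y) − ((Z △ X) ∪ (Z − (W ∪ Z)))| = 1

1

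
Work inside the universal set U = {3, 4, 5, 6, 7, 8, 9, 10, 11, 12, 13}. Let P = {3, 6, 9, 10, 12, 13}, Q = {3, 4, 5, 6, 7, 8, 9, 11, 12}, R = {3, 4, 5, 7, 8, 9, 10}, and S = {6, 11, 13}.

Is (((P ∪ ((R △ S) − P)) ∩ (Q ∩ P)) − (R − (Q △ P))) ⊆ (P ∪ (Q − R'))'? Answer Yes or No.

R △ S = {3, 4, 5, 6, 7, 8, 9, 10, 11, 13}
(R △ S) − P = {4, 5, 7, 8, 11}
P ∪ ((R △ S) − P) = {3, 4, 5, 6, 7, 8, 9, 10, 11, 12, 13}
Q ∩ P = {3, 6, 9, 12}
(P ∪ ((R △ S) − P)) ∩ (Q ∩ P) = {3, 6, 9, 12}
Q △ P = {4, 5, 7, 8, 10, 11, 13}
R − (Q △ P) = {3, 9}
((P ∪ ((R △ S) − P)) ∩ (Q ∩ P)) − (R − (Q △ P)) = {6, 12}
R' = {6, 11, 12, 13}
Q − R' = {3, 4, 5, 7, 8, 9}
P ∪ (Q − R') = {3, 4, 5, 6, 7, 8, 9, 10, 12, 13}
(P ∪ (Q − R'))' = {11}
6 ∈ ((P ∪ ((R △ S) − P)) ∩ (Q ∩ P)) − (R − (Q △ P)) but 6 ∉ (P ∪ (Q − R'))', so the inclusion fails.

No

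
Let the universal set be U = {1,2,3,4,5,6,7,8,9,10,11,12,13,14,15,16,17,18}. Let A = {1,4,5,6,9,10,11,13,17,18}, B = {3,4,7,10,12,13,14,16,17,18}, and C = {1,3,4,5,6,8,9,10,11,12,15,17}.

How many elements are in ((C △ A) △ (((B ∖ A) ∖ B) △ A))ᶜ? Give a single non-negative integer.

C △ A = {3,8,12,13,15,18}
B ∖ A = {3,7,12,14,16}
(B ∖ A) ∖ B = {}
((B ∖ A) ∖ B) △ A = {1,4,5,6,9,10,11,13,17,18}
(C △ A) △ (((B ∖ A) ∖ B) △ A) = {1,3,4,5,6,8,9,10,11,12,15,17}
((C △ A) △ (((B ∖ A) ∖ B) △ A))ᶜ = {2,7,13,14,16,18}
|((C △ A) △ (((B ∖ A) ∖ B) △ A))ᶜ| = 6

6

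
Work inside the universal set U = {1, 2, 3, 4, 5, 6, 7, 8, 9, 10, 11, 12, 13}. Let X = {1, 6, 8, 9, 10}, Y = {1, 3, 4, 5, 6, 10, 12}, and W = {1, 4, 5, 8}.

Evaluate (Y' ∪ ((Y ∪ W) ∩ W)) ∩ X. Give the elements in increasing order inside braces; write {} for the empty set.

{1, 8, 9}

Y' = {2, 7, 8, 9, 11, 13}
Y ∪ W = {1, 3, 4, 5, 6, 8, 10, 12}
(Y ∪ W) ∩ W = {1, 4, 5, 8}
Y' ∪ ((Y ∪ W) ∩ W) = {1, 2, 4, 5, 7, 8, 9, 11, 13}
(Y' ∪ ((Y ∪ W) ∩ W)) ∩ X = {1, 8, 9}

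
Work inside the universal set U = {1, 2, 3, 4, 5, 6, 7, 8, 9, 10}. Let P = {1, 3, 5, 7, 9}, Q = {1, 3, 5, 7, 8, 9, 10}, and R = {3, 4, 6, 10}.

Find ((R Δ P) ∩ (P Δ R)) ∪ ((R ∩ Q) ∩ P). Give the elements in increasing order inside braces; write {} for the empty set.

R Δ P = {1, 4, 5, 6, 7, 9, 10}
P Δ R = {1, 4, 5, 6, 7, 9, 10}
(R Δ P) ∩ (P Δ R) = {1, 4, 5, 6, 7, 9, 10}
R ∩ Q = {3, 10}
(R ∩ Q) ∩ P = {3}
((R Δ P) ∩ (P Δ R)) ∪ ((R ∩ Q) ∩ P) = {1, 3, 4, 5, 6, 7, 9, 10}

{1, 3, 4, 5, 6, 7, 9, 10}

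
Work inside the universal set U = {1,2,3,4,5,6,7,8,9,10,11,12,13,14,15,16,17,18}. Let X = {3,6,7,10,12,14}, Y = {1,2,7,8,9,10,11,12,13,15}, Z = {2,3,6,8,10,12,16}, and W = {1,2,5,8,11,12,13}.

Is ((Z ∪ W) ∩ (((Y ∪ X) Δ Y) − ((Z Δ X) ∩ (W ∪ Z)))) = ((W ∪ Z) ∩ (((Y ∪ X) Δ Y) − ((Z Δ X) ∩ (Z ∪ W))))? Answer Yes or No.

Z ∪ W = {1,2,3,5,6,8,10,11,12,13,16}
Y ∪ X = {1,2,3,6,7,8,9,10,11,12,13,14,15}
(Y ∪ X) Δ Y = {3,6,14}
Z Δ X = {2,7,8,14,16}
W ∪ Z = {1,2,3,5,6,8,10,11,12,13,16}
(Z Δ X) ∩ (W ∪ Z) = {2,8,16}
((Y ∪ X) Δ Y) − ((Z Δ X) ∩ (W ∪ Z)) = {3,6,14}
(Z ∪ W) ∩ (((Y ∪ X) Δ Y) − ((Z Δ X) ∩ (W ∪ Z))) = {3,6}
(Z Δ X) ∩ (Z ∪ W) = {2,8,16}
((Y ∪ X) Δ Y) − ((Z Δ X) ∩ (Z ∪ W)) = {3,6,14}
(W ∪ Z) ∩ (((Y ∪ X) Δ Y) − ((Z Δ X) ∩ (Z ∪ W))) = {3,6}
Both equal {3,6}, so (Z ∪ W) ∩ (((Y ∪ X) Δ Y) − ((Z Δ X) ∩ (W ∪ Z))) = (W ∪ Z) ∩ (((Y ∪ X) Δ Y) − ((Z Δ X) ∩ (Z ∪ W))).

Yes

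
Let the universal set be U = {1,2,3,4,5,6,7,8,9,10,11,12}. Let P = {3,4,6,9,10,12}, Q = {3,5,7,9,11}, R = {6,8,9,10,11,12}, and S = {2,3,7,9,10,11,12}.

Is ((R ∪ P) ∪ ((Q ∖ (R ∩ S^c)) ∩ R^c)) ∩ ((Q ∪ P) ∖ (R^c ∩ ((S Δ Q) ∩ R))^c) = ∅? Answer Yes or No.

R ∪ P = {3,4,6,8,9,10,11,12}
S^c = {1,4,5,6,8}
R ∩ S^c = {6,8}
Q ∖ (R ∩ S^c) = {3,5,7,9,11}
R^c = {1,2,3,4,5,7}
(Q ∖ (R ∩ S^c)) ∩ R^c = {3,5,7}
(R ∪ P) ∪ ((Q ∖ (R ∩ S^c)) ∩ R^c) = {3,4,5,6,7,8,9,10,11,12}
Q ∪ P = {3,4,5,6,7,9,10,11,12}
S Δ Q = {2,5,10,12}
(S Δ Q) ∩ R = {10,12}
R^c ∩ ((S Δ Q) ∩ R) = {}
(R^c ∩ ((S Δ Q) ∩ R))^c = {1,2,3,4,5,6,7,8,9,10,11,12}
(Q ∪ P) ∖ (R^c ∩ ((S Δ Q) ∩ R))^c = {}
{3,4,5,6,7,8,9,10,11,12} and {} share no elements.

Yes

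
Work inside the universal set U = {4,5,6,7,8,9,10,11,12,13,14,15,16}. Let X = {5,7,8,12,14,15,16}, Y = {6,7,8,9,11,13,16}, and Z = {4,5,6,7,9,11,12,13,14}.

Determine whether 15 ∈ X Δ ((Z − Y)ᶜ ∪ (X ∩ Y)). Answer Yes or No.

15 ∉ Z and 15 ∉ Y, so 15 ∉ Z − Y
15 ∈ (Z − Y)ᶜ since 15 ∉ (Z − Y)
15 ∈ X and 15 ∉ Y, so 15 ∉ X ∩ Y
15 ∈ (Z − Y)ᶜ and 15 ∉ (X ∩ Y), so 15 ∈ (Z − Y)ᶜ ∪ (X ∩ Y)
15 ∈ X and 15 ∈ ((Z − Y)ᶜ ∪ (X ∩ Y)), so 15 ∉ X Δ ((Z − Y)ᶜ ∪ (X ∩ Y))

No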